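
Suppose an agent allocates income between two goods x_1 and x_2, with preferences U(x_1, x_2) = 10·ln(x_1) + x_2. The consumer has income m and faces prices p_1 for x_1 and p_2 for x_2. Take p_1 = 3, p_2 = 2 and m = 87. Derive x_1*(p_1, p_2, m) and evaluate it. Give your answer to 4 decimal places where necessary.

x_1* = 6.6667

MU_x_1 = 10/x_1, MU_x_2 = 1. Tangency: 10/x_1 = p_1/p_2.
So x_1*(p_1,p_2) = 10·p_2/p_1, independent of income; and x_2* = (m − 10·p_2)/p_2.
At the given prices: x_1* = 10·2/3 = 6.6667.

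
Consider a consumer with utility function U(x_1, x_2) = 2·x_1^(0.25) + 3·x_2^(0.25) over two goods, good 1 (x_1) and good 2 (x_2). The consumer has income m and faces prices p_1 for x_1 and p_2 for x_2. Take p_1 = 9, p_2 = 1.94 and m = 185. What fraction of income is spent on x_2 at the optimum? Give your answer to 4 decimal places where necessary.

From the CES first-order condition, (2/3)·(x_2/x_1)^(0.75) = p_1/p_2.
Solve for the ratio: x_2/x_1 = [(3/2)·p_1/p_2]^(4/3).
Substitute x_2 = (x_2/x_1)·x_1 into the budget: x_1* = m/(p_1 + p_2·(x_2/x_1)).
Numerically x_2/x_1 = 13.285443, so x_1* = 185/(9 + 1.94·13.285443) = 5.3201 and x_2* = 13.285443·5.3201 = 70.6799.
Expenditure on x_2: 1.94·70.6799 = 137.1191; share = 0.7412.

share on x_2 = 0.7412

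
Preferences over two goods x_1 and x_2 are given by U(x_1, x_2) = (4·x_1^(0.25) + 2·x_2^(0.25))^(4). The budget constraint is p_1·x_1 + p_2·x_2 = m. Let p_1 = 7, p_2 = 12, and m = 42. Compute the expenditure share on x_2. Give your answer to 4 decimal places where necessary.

MU_x_1 ∝ 4·x_1^(-0.75), MU_x_2 ∝ 2·x_2^(-0.75), so MRS = 2·(x_2/x_1)^(0.75) = p_1/p_2.
Solve for the ratio: x_2/x_1 = [(1/2)·p_1/p_2]^(4/3).
With the ratio pinned down, the budget gives x_1* = m/(p_1 + p_2·(x_2/x_1)) and x_2* = (x_2/x_1)·x_1*.
Numerically x_2/x_1 = 0.193426, so x_1* = 42/(7 + 12·0.193426) = 4.5059 and x_2* = 0.193426·4.5059 = 0.8716.
Expenditure on x_2: 12·0.8716 = 10.4587; share = 0.249.

share on x_2 = 0.249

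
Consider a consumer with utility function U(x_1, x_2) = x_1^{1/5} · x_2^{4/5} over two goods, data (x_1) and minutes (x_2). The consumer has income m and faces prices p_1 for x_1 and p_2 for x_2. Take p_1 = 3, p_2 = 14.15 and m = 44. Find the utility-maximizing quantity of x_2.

x_2* = 2.4876

The MRS is (1/4)·x_2/x_1. Set MRS = p_1/p_2.
So 0.2·p_2·x_2 = 0.8·p_1·x_1; combined with the budget, a share 0.2 of income goes to x_1.
Demand: x_1*(p_1,p_2,m) = 0.2·m/p_1 and x_2* = 0.8·m/p_2.
At p_1=3, p_2=14.15, m=44: x_2* = 0.8·44/14.15 = 2.4876.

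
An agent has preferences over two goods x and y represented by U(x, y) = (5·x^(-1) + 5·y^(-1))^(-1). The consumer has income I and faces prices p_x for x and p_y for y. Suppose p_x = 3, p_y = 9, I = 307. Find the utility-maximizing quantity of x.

x* = 37.4566

From the CES first-order condition, (y/x)^(2) = p_x/p_y.
Solve for the ratio: y/x = [p_x/p_y]^(0.5).
With the ratio pinned down, the budget gives x* = I/(p_x + p_y·(y/x)) and y* = (y/x)·x*.
Numerically y/x = 0.57735, so x* = 307/(3 + 9·0.57735) = 37.4566.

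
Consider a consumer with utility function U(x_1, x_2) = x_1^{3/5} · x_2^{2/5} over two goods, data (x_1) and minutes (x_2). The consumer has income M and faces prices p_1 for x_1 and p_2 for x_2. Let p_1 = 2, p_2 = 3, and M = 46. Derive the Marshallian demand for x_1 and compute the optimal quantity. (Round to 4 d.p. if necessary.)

MU_x_1/MU_x_2 = (0.6·x_2)/(0.4·x_1); tangency sets this equal to p_1/p_2.
So 0.6·p_2·x_2 = 0.4·p_1·x_1; combined with the budget, a share 0.6 of income goes to x_1.
Demand: x_1*(p_1,p_2,M) = 0.6·M/p_1 and x_2* = 0.4·M/p_2.
At p_1=2, p_2=3, M=46: x_1* = 0.6·46/2 = 13.8.

x_1* = 13.8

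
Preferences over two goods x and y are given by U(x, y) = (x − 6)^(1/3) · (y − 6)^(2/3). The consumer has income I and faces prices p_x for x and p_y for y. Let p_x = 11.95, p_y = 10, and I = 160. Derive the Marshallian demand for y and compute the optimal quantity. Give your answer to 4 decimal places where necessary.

y* = 7.8867

MRS = (1/2)·(y−6)/(x−6). Tangency with p_x/p_y gives y−6 = 2·(p_x/p_y)·(x−6).
Substituting into the budget: x* = 6 + 1/3·(I − 6·p_x − 6·p_y)/p_x, and y* = 6 + 2/3·(…)/p_y.
Discretionary income = 160 − 6·11.95 − 6·10 = 28.3; y* = 6 + 2/3·28.3/10 = 7.8867.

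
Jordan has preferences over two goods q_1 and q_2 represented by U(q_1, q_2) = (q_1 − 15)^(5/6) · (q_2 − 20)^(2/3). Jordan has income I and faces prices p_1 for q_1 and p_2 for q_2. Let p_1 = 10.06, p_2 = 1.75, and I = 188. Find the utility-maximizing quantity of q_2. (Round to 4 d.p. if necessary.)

Let q_1' = q_1−15, q_2' = q_2−20. MRS = (5/4)·q_2'/q_1' = p_1/p_2.
After buying the subsistence bundle (15, 20), a share 5/9 of the remaining income goes to q_1: q_1* = 15 + 5/9·(I − 15p_1 − 20p_2)/p_1.
Discretionary income = 188 − 15·10.06 − 20·1.75 = 2.1; q_2* = 20 + 4/9·2.1/1.75 = 20.5333.

q_2* = 20.5333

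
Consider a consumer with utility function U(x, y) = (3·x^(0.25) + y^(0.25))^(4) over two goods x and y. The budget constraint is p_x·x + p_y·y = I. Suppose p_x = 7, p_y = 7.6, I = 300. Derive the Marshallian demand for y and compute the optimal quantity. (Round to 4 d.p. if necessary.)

MU_x ∝ 3·x^(-0.75), MU_y ∝ y^(-0.75), so MRS = 3·(y/x)^(0.75) = p_x/p_y.
Hence y/x = ((1/3)·p_x/p_y)^(1/(0.75)), i.e. raised to the 4/3 power.
With the ratio pinned down, the budget gives x* = I/(p_x + p_y·(y/x)) and y* = (y/x)·x*.
Numerically y/x = 0.207118, so x* = 300/(7 + 7.6·0.207118) = 34.9891 and y* = 0.207118·34.9891 = 7.2469.

y* = 7.2469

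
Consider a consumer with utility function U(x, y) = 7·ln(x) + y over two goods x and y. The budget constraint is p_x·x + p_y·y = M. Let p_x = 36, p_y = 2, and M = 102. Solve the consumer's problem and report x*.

x* = 0.3889

So x*(p_x,p_y) = 7·p_y/p_x, independent of income; and y* = (M − 7·p_y)/p_y.
At the given prices: x* = 7·2/36 = 0.3889.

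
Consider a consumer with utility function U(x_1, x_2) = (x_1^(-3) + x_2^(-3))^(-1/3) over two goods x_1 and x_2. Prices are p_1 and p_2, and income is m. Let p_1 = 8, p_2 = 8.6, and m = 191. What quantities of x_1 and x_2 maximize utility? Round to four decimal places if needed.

MU_x_1 ∝ x_1^(-4), MU_x_2 ∝ x_2^(-4), so MRS = (x_2/x_1)^(4) = p_1/p_2.
Hence x_2/x_1 = (p_1/p_2)^(1/(4)), i.e. raised to the 0.25 power.
Substitute x_2 = (x_2/x_1)·x_1 into the budget: x_1* = m/(p_1 + p_2·(x_2/x_1)).
Numerically x_2/x_1 = 0.982082, so x_1* = 191/(8 + 8.6·0.982082) = 11.6138 and x_2* = 0.982082·11.6138 = 11.4057.

x_1* = 11.6138, x_2* = 11.4057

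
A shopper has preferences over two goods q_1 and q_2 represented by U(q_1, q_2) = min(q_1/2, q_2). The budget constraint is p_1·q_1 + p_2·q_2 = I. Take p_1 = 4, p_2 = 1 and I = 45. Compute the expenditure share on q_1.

With perfect complements, no substitution: consume in ratio q_1:q_2 = 2:1.
Budget: p_1·q_1 + p_2·(1/2)·q_1 = I, so (2·p_1 + p_2)·q_1 = 2·I.
Demand: q_1*(p_1,p_2,I) = 2·I/(2·p_1 + p_2), q_2* = I/(2·p_1 + p_2).
Here 2·4 + 1 = 9, giving q_1* = 10 and q_2* = 5.
Expenditure on q_1: 4·10 = 40; share = 0.8889.

share on q_1 = 0.8889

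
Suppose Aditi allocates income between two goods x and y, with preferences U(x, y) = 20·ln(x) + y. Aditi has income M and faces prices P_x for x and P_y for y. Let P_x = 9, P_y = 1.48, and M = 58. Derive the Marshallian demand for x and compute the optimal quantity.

x* = 3.2889

Set MRS = P_x/P_y: (20/x)/1 = P_x/P_y.
So x*(P_x,P_y) = 20·P_y/P_x, independent of income; and y* = (M − 20·P_y)/P_y.
At the given prices: x* = 20·1.48/9 = 3.2889.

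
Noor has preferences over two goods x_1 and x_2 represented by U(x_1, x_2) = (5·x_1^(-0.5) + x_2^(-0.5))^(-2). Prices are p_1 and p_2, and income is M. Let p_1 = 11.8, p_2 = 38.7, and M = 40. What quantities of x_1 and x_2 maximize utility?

Numerically x_2/x_1 = 0.154929, so x_1* = 40/(11.8 + 38.7·0.154929) = 2.2477 and x_2* = 0.154929·2.2477 = 0.3482.

x_1* = 2.2477, x_2* = 0.3482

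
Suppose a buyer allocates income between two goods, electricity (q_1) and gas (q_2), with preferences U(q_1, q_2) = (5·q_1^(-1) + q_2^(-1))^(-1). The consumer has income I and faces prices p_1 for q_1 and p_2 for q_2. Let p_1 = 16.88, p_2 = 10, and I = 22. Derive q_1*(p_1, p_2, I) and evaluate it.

q_1* = 0.9696

With the ratio pinned down, the budget gives q_1* = I/(p_1 + p_2·(q_2/q_1)) and q_2* = (q_2/q_1)·q_1*.
Numerically q_2/q_1 = 0.581034, so q_1* = 22/(16.88 + 10·0.581034) = 0.9696.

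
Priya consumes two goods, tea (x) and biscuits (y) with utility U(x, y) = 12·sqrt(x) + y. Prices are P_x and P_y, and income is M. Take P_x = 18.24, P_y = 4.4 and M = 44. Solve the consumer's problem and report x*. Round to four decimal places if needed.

x* = 2.0949

Plugging in: x* = (6·4.4/18.24)² = 2.0949.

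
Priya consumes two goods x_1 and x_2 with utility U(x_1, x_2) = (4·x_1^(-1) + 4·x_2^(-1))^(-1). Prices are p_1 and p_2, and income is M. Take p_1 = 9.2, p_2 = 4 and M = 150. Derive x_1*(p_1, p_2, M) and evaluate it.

MRS = MU_x_1/MU_x_2 = (x_2/x_1)^(2). Set equal to p_1/p_2.
Hence x_2/x_1 = (p_1/p_2)^(1/(2)), i.e. raised to the 0.5 power.
With the ratio pinned down, the budget gives x_1* = M/(p_1 + p_2·(x_2/x_1)) and x_2* = (x_2/x_1)·x_1*.
Numerically x_2/x_1 = 1.516575, so x_1* = 150/(9.2 + 4·1.516575) = 9.8256.

x_1* = 9.8256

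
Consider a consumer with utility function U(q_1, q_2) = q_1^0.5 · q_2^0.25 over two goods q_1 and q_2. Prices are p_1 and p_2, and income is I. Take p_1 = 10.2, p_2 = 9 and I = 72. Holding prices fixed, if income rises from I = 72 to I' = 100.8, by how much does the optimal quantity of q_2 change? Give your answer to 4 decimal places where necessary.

The MRS is 2·q_2/q_1. Set MRS = p_1/p_2.
So 0.5·p_2·q_2 = 0.25·p_1·q_1; combined with the budget, a share 2/3 of income goes to q_1.
Demand: q_1*(p_1,p_2,I) = 2/3·I/p_1 and q_2* = 1/3·I/p_2.
At p_1=10.2, p_2=9, I=72: q_2* = 1/3·72/9 = 2.6667.
At I' = 100.8: q_2* = 3.7333. Change: 3.7333 − 2.6667 = 1.0667.

Δq_2* = 1.0667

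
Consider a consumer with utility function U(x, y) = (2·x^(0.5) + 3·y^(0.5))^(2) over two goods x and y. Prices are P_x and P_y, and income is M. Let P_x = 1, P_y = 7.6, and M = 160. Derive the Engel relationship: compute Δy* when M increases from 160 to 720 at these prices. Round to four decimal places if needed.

Δy* = 16.8314

MU_x ∝ 2·x^(-0.5), MU_y ∝ 3·y^(-0.5), so MRS = (2/3)·(y/x)^(0.5) = P_x/P_y.
Solve for the ratio: y/x = [(3/2)·P_x/P_y]^(2).
With the ratio pinned down, the budget gives x* = M/(P_x + P_y·(y/x)) and y* = (y/x)·x*.
Numerically y/x = 0.038954, so x* = 160/(1 + 7.6·0.038954) = 123.4518 and y* = 0.038954·123.4518 = 4.809.
At M' = 720: y* = 21.6404. Change: 21.6404 − 4.809 = 16.8314.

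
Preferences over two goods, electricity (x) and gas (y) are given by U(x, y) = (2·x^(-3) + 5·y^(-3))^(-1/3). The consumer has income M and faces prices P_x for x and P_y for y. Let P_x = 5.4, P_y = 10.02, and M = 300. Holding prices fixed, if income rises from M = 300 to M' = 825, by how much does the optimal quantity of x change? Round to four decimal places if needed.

Δx* = 32.4168

Substitute y = (y/x)·x into the budget: x* = M/(P_x + P_y·(y/x)).
Numerically y/x = 1.077374, so x* = 300/(5.4 + 10.02·1.077374) = 18.5239.
At M' = 825: x* = 50.9407. Change: 50.9407 − 18.5239 = 32.4168.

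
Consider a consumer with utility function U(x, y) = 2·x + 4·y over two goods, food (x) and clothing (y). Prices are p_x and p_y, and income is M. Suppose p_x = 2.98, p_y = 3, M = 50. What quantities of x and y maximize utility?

x* = 0, y* = 16.6667

Linear utility — the consumer picks whichever good has higher MU/price: 2/2.98 = 0.6711 vs 4/3 = 1.3333.
y gives more utility per dollar, so spend all income on y: y* = M/p_y, x* = 0.
Numerically: x* = 0, y* = 16.6667.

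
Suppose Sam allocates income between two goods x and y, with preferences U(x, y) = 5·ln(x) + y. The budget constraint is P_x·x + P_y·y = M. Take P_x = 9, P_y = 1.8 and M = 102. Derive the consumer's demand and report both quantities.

MU_x = 5/x, MU_y = 1. Tangency: 5/x = P_x/P_y.
So x*(P_x,P_y) = 5·P_y/P_x, independent of income; and y* = (M − 5·P_y)/P_y.
At the given prices: x* = 5·1.8/9 = 1, and y* = 51.6667.

x* = 1, y* = 51.6667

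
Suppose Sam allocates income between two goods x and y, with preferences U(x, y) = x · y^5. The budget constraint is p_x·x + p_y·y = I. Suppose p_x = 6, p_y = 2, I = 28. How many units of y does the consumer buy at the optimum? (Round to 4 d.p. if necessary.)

y* = 11.6667

The MRS is (1/5)·y/x. Set MRS = p_x/p_y.
Rearranging, p_y·y = 5·p_x·x. Substituting into the budget gives p_x·x·(1 + 5) = I.
Demand: x*(p_x,p_y,I) = 1/6·I/p_x and y* = 5/6·I/p_y.
At p_x=6, p_y=2, I=28: y* = 5/6·28/2 = 11.6667.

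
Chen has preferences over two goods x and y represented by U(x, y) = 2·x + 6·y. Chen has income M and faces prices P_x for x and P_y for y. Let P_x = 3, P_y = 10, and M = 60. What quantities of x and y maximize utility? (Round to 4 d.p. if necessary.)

x* = 20, y* = 0

Linear utility — the consumer picks whichever good has higher MU/price: 2/3 = 0.6667 vs 6/10 = 0.6.
x gives more utility per dollar, so spend all income on x: x* = M/P_x, y* = 0.
Numerically: x* = 20, y* = 0.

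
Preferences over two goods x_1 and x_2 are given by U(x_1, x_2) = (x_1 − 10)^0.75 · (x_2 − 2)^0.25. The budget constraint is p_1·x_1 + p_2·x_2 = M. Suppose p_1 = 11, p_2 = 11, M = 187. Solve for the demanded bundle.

MRS = 3·(x_2−2)/(x_1−10). Tangency with p_1/p_2 gives x_2−2 = (1/3)·(p_1/p_2)·(x_1−10).
Substituting into the budget: x_1* = 10 + 0.75·(M − 10·p_1 − 2·p_2)/p_1, and x_2* = 2 + 0.25·(…)/p_2.
Discretionary income = 187 − 10·11 − 2·11 = 55; x_1* = 10 + 0.75·55/11 = 13.75; x_2* = 2 + 0.25·55/11 = 3.25.

x_1* = 13.75, x_2* = 3.25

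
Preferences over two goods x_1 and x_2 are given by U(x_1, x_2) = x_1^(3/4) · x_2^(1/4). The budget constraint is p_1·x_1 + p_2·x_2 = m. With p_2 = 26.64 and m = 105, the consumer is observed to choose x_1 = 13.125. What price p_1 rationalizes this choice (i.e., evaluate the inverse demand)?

p_1 = 6

The MRS is 3·x_2/x_1. Set MRS = p_1/p_2.
Rearranging, p_2·x_2 = (1/3)·p_1·x_1. Substituting into the budget gives p_1·x_1·(1 + (1/3)) = m.
Demand: x_1*(p_1,p_2,m) = 0.75·m/p_1 and x_2* = 0.25·m/p_2.
Set x_1* = 13.125 in the demand function and solve for p_1: p_1 = 6.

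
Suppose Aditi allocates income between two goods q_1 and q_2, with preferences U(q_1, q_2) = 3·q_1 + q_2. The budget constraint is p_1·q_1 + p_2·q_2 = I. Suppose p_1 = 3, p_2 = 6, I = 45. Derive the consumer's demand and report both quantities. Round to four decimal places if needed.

q_1* = 15, q_2* = 0

Perfect substitutes: compare marginal utility per dollar. 3/p_1 vs 1/p_2 → 1 vs 0.1667.
q_1 gives more utility per dollar, so spend all income on q_1: q_1* = I/p_1, q_2* = 0.
Numerically: q_1* = 15, q_2* = 0.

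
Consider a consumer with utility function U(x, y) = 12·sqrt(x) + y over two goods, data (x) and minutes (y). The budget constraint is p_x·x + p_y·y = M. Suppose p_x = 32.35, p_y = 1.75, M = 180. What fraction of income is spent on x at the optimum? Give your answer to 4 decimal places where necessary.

share on x = 0.0189

Utility is quasi-linear in y; the FOC for x is 6/√x = p_x/p_y.
Solve: √x = 6·p_y/p_x, so x*(p_x,p_y) = (6·p_y/p_x)², and y* = (M − p_x·x*)/p_y.
Plugging in: x* = (6·1.75/32.35)² = 0.1053, y* = 100.9097.
Expenditure on x: 32.35·0.1053 = 3.408; share = 0.0189.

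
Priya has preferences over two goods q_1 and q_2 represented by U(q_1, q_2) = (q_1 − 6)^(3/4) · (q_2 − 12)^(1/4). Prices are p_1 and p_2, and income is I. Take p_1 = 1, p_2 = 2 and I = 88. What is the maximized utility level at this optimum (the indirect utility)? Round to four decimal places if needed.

Discretionary income = 88 − 6·1 − 12·2 = 58; q_1* = 6 + 0.75·58/1 = 49.5; q_2* = 12 + 0.25·58/2 = 19.25.
Utility at the optimum: U(49.5, 19.25) = 27.794.

V = 27.794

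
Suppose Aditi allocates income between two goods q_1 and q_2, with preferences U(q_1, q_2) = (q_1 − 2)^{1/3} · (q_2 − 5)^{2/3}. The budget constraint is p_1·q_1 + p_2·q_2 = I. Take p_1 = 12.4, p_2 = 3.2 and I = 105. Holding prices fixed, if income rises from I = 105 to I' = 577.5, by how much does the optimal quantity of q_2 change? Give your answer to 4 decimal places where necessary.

Δq_2* = 98.4375

MRS = (1/2)·(q_2−5)/(q_1−2). Tangency with p_1/p_2 gives q_2−5 = 2·(p_1/p_2)·(q_1−2).
After buying the subsistence bundle (2, 5), a share 1/3 of the remaining income goes to q_1: q_1* = 2 + 1/3·(I − 2p_1 − 5p_2)/p_1.
Discretionary income = 105 − 2·12.4 − 5·3.2 = 64.2; q_2* = 5 + 2/3·64.2/3.2 = 18.375.
At I' = 577.5: q_2* = 116.8125. Change: 116.8125 − 18.375 = 98.4375.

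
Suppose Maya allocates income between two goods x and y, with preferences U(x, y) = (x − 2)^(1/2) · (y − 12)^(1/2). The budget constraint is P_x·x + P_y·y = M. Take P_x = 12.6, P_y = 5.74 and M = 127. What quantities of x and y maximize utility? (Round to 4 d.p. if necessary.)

MRS = (y−12)/(x−2). Tangency with P_x/P_y gives y−12 = (P_x/P_y)·(x−2).
Substituting into the budget: x* = 2 + 0.5·(M − 2·P_x − 12·P_y)/P_x, and y* = 12 + 0.5·(…)/P_y.
Discretionary income = 127 − 2·12.6 − 12·5.74 = 32.92; x* = 2 + 0.5·32.92/12.6 = 3.3063; y* = 12 + 0.5·32.92/5.74 = 14.8676.

x* = 3.3063, y* = 14.8676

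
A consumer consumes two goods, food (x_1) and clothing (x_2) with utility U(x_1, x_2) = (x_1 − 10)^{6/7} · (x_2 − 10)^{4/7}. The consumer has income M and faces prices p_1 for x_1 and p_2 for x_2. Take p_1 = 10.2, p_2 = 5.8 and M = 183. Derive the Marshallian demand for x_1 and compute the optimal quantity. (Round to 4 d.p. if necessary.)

Let x_1' = x_1−10, x_2' = x_2−10. MRS = (3/2)·x_2'/x_1' = p_1/p_2.
After buying the subsistence bundle (10, 10), a share 0.6 of the remaining income goes to x_1: x_1* = 10 + 0.6·(M − 10p_1 − 10p_2)/p_1.
Discretionary income = 183 − 10·10.2 − 10·5.8 = 23; x_1* = 10 + 0.6·23/10.2 = 11.3529.

x_1* = 11.3529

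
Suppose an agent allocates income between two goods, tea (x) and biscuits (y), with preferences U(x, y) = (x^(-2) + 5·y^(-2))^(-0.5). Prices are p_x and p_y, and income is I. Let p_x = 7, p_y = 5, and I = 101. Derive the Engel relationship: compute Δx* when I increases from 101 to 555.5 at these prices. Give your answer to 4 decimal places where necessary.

MRS = MU_x/MU_y = (1/5)·(y/x)^(3). Set equal to p_x/p_y.
Solve for the ratio: y/x = [5·p_x/p_y]^(1/3).
Substitute y = (y/x)·x into the budget: x* = I/(p_x + p_y·(y/x)).
Numerically y/x = 1.912931, so x* = 101/(7 + 5·1.912931) = 6.0973.
At I' = 555.5: x* = 33.5353. Change: 33.5353 − 6.0973 = 27.4379.

Δx* = 27.4379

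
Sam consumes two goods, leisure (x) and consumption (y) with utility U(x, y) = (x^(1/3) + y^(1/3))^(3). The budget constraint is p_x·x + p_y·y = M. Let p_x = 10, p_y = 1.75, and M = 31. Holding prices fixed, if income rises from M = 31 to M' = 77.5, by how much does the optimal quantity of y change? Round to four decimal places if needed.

Δy* = 18.7343

MRS = MU_x/MU_y = (y/x)^(2/3). Set equal to p_x/p_y.
Solve for the ratio: y/x = [p_x/p_y]^(1.5).
With the ratio pinned down, the budget gives x* = M/(p_x + p_y·(y/x)) and y* = (y/x)·x*.
Numerically y/x = 13.659756, so x* = 31/(10 + 1.75·13.659756) = 0.9143 and y* = 13.659756·0.9143 = 12.4895.
At M' = 77.5: y* = 31.2238. Change: 31.2238 − 12.4895 = 18.7343.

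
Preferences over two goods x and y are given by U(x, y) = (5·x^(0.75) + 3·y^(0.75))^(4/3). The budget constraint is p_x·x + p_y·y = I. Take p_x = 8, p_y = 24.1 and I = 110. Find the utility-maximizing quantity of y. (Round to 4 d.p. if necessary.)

MRS = MU_x/MU_y = (5/3)·(y/x)^(0.25). Set equal to p_x/p_y.
Hence y/x = ((3/5)·p_x/p_y)^(1/(0.25)), i.e. raised to the 4 power.
With the ratio pinned down, the budget gives x* = I/(p_x + p_y·(y/x)) and y* = (y/x)·x*.
Numerically y/x = 0.001574, so x* = 110/(8 + 24.1·0.001574) = 13.6851 and y* = 0.001574·13.6851 = 0.0215.

y* = 0.0215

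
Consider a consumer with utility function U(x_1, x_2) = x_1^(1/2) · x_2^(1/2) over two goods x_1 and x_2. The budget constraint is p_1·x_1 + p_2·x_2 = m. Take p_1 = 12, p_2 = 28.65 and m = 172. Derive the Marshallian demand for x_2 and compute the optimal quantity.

x_2* = 3.0017

At p_1=12, p_2=28.65, m=172: x_2* = 0.5·172/28.65 = 3.0017.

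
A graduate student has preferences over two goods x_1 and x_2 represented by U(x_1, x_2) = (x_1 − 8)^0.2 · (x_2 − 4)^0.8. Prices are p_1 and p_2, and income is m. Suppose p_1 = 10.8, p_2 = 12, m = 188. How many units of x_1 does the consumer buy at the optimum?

x_1* = 8.9926

Let x_1' = x_1−8, x_2' = x_2−4. MRS = (1/4)·x_2'/x_1' = p_1/p_2.
After buying the subsistence bundle (8, 4), a share 0.2 of the remaining income goes to x_1: x_1* = 8 + 0.2·(m − 8p_1 − 4p_2)/p_1.
Discretionary income = 188 − 8·10.8 − 4·12 = 53.6; x_1* = 8 + 0.2·53.6/10.8 = 8.9926.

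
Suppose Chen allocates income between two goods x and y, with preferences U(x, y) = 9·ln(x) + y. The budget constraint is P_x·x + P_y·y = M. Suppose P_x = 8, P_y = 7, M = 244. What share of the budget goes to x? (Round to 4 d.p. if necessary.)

MU_x = 9/x, MU_y = 1. Tangency: 9/x = P_x/P_y.
So x*(P_x,P_y) = 9·P_y/P_x, independent of income; and y* = (M − 9·P_y)/P_y.
At the given prices: x* = 9·7/8 = 7.875, and y* = 25.8571.
Expenditure on x: 8·7.875 = 63; share = 0.2582.

share on x = 0.2582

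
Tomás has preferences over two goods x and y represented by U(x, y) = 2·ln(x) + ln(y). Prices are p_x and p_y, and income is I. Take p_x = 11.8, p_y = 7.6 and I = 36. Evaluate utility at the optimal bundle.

V = 1.8767

At p_x=11.8, p_y=7.6, I=36: x* = 2/3·36/11.8 = 2.0339, y* = 1.5789.
Utility at the optimum: U(2.0339, 1.5789) = 1.8767.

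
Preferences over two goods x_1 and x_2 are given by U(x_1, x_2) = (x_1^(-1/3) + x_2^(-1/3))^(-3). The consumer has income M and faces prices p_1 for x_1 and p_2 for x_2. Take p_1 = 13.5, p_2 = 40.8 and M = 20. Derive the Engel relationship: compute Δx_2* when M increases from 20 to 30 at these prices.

MRS = MU_x_1/MU_x_2 = (x_2/x_1)^(4/3). Set equal to p_1/p_2.
Hence x_2/x_1 = (p_1/p_2)^(1/(4/3)), i.e. raised to the 0.75 power.
With the ratio pinned down, the budget gives x_1* = M/(p_1 + p_2·(x_2/x_1)) and x_2* = (x_2/x_1)·x_1*.
Numerically x_2/x_1 = 0.43627, so x_1* = 20/(13.5 + 40.8·0.43627) = 0.639 and x_2* = 0.43627·0.639 = 0.2788.
At M' = 30: x_2* = 0.4182. Change: 0.4182 − 0.2788 = 0.1394.

Δx_2* = 0.1394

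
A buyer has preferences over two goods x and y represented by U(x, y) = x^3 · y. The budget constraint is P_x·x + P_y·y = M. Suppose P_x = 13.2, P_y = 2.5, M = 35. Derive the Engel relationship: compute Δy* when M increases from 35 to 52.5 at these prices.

Tangency: MRS = 3·y/x = P_x/P_y.
So 3·P_y·y = P_x·x; combined with the budget, a share 0.75 of income goes to x.
Demand: x*(P_x,P_y,M) = 0.75·M/P_x and y* = 0.25·M/P_y.
At P_x=13.2, P_y=2.5, M=35: y* = 0.25·35/2.5 = 3.5.
At M' = 52.5: y* = 5.25. Change: 5.25 − 3.5 = 1.75.

Δy* = 1.75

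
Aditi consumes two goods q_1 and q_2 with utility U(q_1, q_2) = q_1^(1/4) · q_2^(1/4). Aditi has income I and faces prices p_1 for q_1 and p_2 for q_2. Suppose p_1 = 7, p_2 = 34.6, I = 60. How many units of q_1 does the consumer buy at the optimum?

Demand: q_1*(p_1,p_2,I) = 0.5·I/p_1 and q_2* = 0.5·I/p_2.
At p_1=7, p_2=34.6, I=60: q_1* = 0.5·60/7 = 4.2857.

q_1* = 4.2857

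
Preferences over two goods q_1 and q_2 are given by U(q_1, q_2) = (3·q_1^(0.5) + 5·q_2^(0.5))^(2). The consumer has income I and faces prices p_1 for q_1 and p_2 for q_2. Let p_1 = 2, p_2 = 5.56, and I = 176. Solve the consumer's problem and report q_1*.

q_1* = 44.0176

From the CES first-order condition, (3/5)·(q_2/q_1)^(0.5) = p_1/p_2.
Hence q_2/q_1 = ((5/3)·p_1/p_2)^(1/(0.5)), i.e. raised to the 2 power.
With the ratio pinned down, the budget gives q_1* = I/(p_1 + p_2·(q_2/q_1)) and q_2* = (q_2/q_1)·q_1*.
Numerically q_2/q_1 = 0.359425, so q_1* = 176/(2 + 5.56·0.359425) = 44.0176.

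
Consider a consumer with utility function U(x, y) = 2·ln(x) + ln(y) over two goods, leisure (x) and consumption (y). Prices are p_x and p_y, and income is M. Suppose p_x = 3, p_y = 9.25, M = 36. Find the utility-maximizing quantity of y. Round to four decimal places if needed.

y* = 1.2973

At p_x=3, p_y=9.25, M=36: y* = 1/3·36/9.25 = 1.2973.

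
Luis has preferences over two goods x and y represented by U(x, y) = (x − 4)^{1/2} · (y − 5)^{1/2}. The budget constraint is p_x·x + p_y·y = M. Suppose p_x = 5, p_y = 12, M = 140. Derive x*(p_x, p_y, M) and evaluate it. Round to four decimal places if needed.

After buying the subsistence bundle (4, 5), a share 0.5 of the remaining income goes to x: x* = 4 + 0.5·(M − 4p_x − 5p_y)/p_x.
Discretionary income = 140 − 4·5 − 5·12 = 60; x* = 4 + 0.5·60/5 = 10.

x* = 10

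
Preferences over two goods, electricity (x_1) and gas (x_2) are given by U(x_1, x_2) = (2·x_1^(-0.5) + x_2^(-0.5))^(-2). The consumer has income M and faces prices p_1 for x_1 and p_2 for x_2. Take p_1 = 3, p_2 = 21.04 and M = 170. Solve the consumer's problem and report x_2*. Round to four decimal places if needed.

Numerically x_2/x_1 = 0.171935, so x_1* = 170/(3 + 21.04·0.171935) = 25.6894 and x_2* = 0.171935·25.6894 = 4.4169.

x_2* = 4.4169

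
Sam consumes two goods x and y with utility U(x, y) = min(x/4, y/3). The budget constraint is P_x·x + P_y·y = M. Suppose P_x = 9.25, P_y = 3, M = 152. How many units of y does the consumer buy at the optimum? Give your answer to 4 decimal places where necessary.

y* = 9.913

With perfect complements, no substitution: consume in ratio x:y = 4:3.
Budget: P_x·x + P_y·(3/4)·x = M, so (4·P_x + 3·P_y)·x = 4·M.
Demand: x*(P_x,P_y,M) = 4·M/(4·P_x + 3·P_y), y* = 3·M/(4·P_x + 3·P_y).
Here 4·9.25 + 3·3 = 46, giving y* = 9.913.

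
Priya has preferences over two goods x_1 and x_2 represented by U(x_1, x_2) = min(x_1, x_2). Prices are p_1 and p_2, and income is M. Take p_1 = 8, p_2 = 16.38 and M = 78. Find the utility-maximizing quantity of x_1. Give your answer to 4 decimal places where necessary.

x_1* = 3.1993

With perfect complements, no substitution: consume in ratio x_1:x_2 = 1:1.
Budget: p_1·x_1 + p_2·x_1 = M, so (p_1 + p_2)·x_1 = M.
Demand: x_1*(p_1,p_2,M) = M/(p_1 + p_2), x_2* = M/(p_1 + p_2).
Here 8 + 16.38 = 24.38, giving x_1* = 3.1993.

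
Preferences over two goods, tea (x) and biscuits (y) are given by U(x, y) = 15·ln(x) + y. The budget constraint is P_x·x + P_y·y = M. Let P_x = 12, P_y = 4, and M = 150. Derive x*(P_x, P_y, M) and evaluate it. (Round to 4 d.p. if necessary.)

At the given prices: x* = 15·4/12 = 5.

x* = 5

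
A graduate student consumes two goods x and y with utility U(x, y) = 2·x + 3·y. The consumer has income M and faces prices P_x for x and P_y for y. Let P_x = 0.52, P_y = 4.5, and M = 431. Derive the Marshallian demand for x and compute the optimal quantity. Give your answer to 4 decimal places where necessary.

x* = 828.8462

Numerically: x* = 828.8462, y* = 0.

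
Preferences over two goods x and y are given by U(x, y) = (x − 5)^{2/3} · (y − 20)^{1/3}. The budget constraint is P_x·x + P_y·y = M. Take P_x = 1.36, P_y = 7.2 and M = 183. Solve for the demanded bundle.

Let x' = x−5, y' = y−20. MRS = 2·y'/x' = P_x/P_y.
Substituting into the budget: x* = 5 + 2/3·(M − 5·P_x − 20·P_y)/P_x, and y* = 20 + 1/3·(…)/P_y.
Discretionary income = 183 − 5·1.36 − 20·7.2 = 32.2; x* = 5 + 2/3·32.2/1.36 = 20.7843; y* = 20 + 1/3·32.2/7.2 = 21.4907.

x* = 20.7843, y* = 21.4907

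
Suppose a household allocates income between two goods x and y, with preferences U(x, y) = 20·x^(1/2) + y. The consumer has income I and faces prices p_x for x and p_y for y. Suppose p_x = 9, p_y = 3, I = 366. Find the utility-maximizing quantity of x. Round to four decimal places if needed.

Set MRS = p_x/p_y: 10·x^(−1/2) = p_x/p_y.
Solve: √x = 10·p_y/p_x, so x*(p_x,p_y) = (10·p_y/p_x)², and y* = (I − p_x·x*)/p_y.
Plugging in: x* = (10·3/9)² = 11.1111.

x* = 11.1111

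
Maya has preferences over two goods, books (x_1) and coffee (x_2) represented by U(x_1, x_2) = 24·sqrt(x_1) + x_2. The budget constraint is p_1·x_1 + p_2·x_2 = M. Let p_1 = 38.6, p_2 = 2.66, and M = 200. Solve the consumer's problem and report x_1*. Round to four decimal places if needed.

x_1* = 0.6838

Set MRS = p_1/p_2: 12·x_1^(−1/2) = p_1/p_2.
Solve: √x_1 = 12·p_2/p_1, so x_1*(p_1,p_2) = (12·p_2/p_1)², and x_2* = (M − p_1·x_1*)/p_2.
Plugging in: x_1* = (12·2.66/38.6)² = 0.6838.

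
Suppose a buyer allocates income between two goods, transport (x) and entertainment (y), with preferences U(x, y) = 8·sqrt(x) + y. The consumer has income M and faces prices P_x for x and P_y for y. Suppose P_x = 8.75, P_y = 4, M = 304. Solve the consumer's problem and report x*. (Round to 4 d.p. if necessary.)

Set MRS = P_x/P_y: 4·x^(−1/2) = P_x/P_y.
Solve: √x = 4·P_y/P_x, so x*(P_x,P_y) = (4·P_y/P_x)², and y* = (M − P_x·x*)/P_y.
Plugging in: x* = (4·4/8.75)² = 3.3437.

x* = 3.3437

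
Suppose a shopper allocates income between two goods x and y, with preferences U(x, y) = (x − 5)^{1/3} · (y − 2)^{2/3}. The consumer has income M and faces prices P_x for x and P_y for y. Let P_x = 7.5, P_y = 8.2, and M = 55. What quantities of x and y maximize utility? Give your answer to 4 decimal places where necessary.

MRS = (1/2)·(y−2)/(x−5). Tangency with P_x/P_y gives y−2 = 2·(P_x/P_y)·(x−5).
Substituting into the budget: x* = 5 + 1/3·(M − 5·P_x − 2·P_y)/P_x, and y* = 2 + 2/3·(…)/P_y.
Discretionary income = 55 − 5·7.5 − 2·8.2 = 1.1; x* = 5 + 1/3·1.1/7.5 = 5.0489; y* = 2 + 2/3·1.1/8.2 = 2.0894.

x* = 5.0489, y* = 2.0894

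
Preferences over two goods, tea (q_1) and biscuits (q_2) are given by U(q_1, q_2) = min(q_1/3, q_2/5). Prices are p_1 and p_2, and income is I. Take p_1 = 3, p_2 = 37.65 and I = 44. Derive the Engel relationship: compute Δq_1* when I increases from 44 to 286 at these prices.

Δq_1* = 3.6806

Here 3·3 + 5·37.65 = 197.25, giving q_1* = 0.6692.
At I' = 286: q_1* = 4.3498. Change: 4.3498 − 0.6692 = 3.6806.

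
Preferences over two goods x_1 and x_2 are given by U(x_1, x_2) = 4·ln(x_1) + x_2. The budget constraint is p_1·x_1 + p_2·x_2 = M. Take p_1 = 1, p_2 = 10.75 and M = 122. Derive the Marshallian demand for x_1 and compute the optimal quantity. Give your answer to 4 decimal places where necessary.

MU_x_1 = 4/x_1, MU_x_2 = 1. Tangency: 4/x_1 = p_1/p_2.
So x_1*(p_1,p_2) = 4·p_2/p_1, independent of income; and x_2* = (M − 4·p_2)/p_2.
At the given prices: x_1* = 4·10.75/1 = 43.

x_1* = 43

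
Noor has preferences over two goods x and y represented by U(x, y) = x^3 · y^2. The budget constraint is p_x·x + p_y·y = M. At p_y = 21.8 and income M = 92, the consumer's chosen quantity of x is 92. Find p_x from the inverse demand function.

p_x = 0.6

MU_x/MU_y = (3·y)/(2·x); tangency sets this equal to p_x/p_y.
So 3·p_y·y = 2·p_x·x; combined with the budget, a share 0.6 of income goes to x.
Demand: x*(p_x,p_y,M) = 0.6·M/p_x and y* = 0.4·M/p_y.
Set x* = 92 in the demand function and solve for p_x: p_x = 0.6.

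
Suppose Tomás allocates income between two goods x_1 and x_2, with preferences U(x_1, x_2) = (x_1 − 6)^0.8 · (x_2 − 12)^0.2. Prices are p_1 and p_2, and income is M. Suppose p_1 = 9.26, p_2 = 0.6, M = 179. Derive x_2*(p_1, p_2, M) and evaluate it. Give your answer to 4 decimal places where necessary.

Let x_1' = x_1−6, x_2' = x_2−12. MRS = 4·x_2'/x_1' = p_1/p_2.
Substituting into the budget: x_1* = 6 + 0.8·(M − 6·p_1 − 12·p_2)/p_1, and x_2* = 12 + 0.2·(…)/p_2.
Discretionary income = 179 − 6·9.26 − 12·0.6 = 116.24; x_2* = 12 + 0.2·116.24/0.6 = 50.7467.

x_2* = 50.7467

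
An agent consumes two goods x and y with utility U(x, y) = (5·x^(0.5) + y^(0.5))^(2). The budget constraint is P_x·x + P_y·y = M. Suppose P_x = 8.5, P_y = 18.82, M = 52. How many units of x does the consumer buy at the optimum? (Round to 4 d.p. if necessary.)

x* = 6.0091

MRS = MU_x/MU_y = 5·(y/x)^(0.5). Set equal to P_x/P_y.
Hence y/x = ((1/5)·P_x/P_y)^(1/(0.5)), i.e. raised to the 2 power.
With the ratio pinned down, the budget gives x* = M/(P_x + P_y·(y/x)) and y* = (y/x)·x*.
Numerically y/x = 0.008159, so x* = 52/(8.5 + 18.82·0.008159) = 6.0091.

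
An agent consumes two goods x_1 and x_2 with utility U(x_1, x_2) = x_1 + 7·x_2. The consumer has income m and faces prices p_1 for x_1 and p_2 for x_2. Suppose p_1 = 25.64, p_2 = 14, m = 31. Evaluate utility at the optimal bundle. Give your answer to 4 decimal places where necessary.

V = 15.5

Perfect substitutes: compare marginal utility per dollar. 1/p_1 vs 7/p_2 → 0.039 vs 0.5.
x_2 gives more utility per dollar, so spend all income on x_2: x_2* = m/p_2, x_1* = 0.
Numerically: x_1* = 0, x_2* = 2.2143.
Utility at the optimum: U(0, 2.2143) = 15.5.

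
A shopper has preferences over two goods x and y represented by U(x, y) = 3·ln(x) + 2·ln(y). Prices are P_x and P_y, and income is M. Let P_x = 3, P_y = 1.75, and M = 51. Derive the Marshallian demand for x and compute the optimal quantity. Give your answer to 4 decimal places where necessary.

x* = 10.2

MU_x/MU_y = (3·y)/(2·x); tangency sets this equal to P_x/P_y.
Rearranging, P_y·y = (2/3)·P_x·x. Substituting into the budget gives P_x·x·(1 + (2/3)) = M.
Demand: x*(P_x,P_y,M) = 0.6·M/P_x and y* = 0.4·M/P_y.
At P_x=3, P_y=1.75, M=51: x* = 0.6·51/3 = 10.2.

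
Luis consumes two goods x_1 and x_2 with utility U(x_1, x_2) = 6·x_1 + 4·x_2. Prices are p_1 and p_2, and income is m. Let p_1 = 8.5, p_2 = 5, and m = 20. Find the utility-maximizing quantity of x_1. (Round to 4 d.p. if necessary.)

x_1* = 0

Numerically: x_1* = 0, x_2* = 4.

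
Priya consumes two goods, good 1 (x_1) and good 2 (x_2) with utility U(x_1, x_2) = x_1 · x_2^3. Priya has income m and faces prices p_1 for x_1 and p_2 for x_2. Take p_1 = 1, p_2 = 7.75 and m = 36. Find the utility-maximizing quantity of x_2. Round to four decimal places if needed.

x_2* = 3.4839

MU_x_1/MU_x_2 = (x_2)/(3·x_1); tangency sets this equal to p_1/p_2.
Rearranging, p_2·x_2 = 3·p_1·x_1. Substituting into the budget gives p_1·x_1·(1 + 3) = m.
Demand: x_1*(p_1,p_2,m) = 0.25·m/p_1 and x_2* = 0.75·m/p_2.
At p_1=1, p_2=7.75, m=36: x_2* = 0.75·36/7.75 = 3.4839.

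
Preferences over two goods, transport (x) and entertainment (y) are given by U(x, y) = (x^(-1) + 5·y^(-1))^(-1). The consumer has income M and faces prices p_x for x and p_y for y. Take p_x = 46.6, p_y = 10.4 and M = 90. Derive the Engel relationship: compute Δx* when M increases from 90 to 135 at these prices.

From the CES first-order condition, (1/5)·(y/x)^(2) = p_x/p_y.
Hence y/x = (5·p_x/p_y)^(1/(2)), i.e. raised to the 0.5 power.
With the ratio pinned down, the budget gives x* = M/(p_x + p_y·(y/x)) and y* = (y/x)·x*.
Numerically y/x = 4.73327, so x* = 90/(46.6 + 10.4·4.73327) = 0.9392.
At M' = 135: x* = 1.4088. Change: 1.4088 − 0.9392 = 0.4696.

Δx* = 0.4696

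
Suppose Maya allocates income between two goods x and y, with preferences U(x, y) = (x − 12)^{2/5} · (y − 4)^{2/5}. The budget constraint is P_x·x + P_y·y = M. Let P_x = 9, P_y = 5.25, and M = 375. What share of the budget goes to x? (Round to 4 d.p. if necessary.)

This is Cobb-Douglas in (x−12, y−4): tangency gives 0.4·P_y·(y−4) = 0.4·P_x·(x−12).
After buying the subsistence bundle (12, 4), a share 0.5 of the remaining income goes to x: x* = 12 + 0.5·(M − 12P_x − 4P_y)/P_x.
Discretionary income = 375 − 12·9 − 4·5.25 = 246; x* = 12 + 0.5·246/9 = 25.6667; y* = 4 + 0.5·246/5.25 = 27.4286.
Expenditure on x: 9·25.6667 = 231; share = 0.616.

share on x = 0.616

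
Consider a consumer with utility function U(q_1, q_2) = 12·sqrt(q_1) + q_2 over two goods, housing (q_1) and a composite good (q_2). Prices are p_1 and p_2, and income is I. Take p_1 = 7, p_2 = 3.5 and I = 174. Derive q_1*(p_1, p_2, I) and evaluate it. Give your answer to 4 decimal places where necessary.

q_1* = 9

Set MRS = p_1/p_2: 6·q_1^(−1/2) = p_1/p_2.
Solve: √q_1 = 6·p_2/p_1, so q_1*(p_1,p_2) = (6·p_2/p_1)², and q_2* = (I − p_1·q_1*)/p_2.
Plugging in: q_1* = (6·3.5/7)² = 9.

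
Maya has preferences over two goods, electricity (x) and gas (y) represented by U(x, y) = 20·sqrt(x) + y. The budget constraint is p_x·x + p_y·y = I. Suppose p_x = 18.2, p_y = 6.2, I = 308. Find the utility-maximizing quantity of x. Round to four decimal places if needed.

Utility is quasi-linear in y; the FOC for x is 10/√x = p_x/p_y.
Thus x* = (10·p_y/p_x)² — independent of I — with the rest of income spent on y.
Plugging in: x* = (10·6.2/18.2)² = 11.6049.

x* = 11.6049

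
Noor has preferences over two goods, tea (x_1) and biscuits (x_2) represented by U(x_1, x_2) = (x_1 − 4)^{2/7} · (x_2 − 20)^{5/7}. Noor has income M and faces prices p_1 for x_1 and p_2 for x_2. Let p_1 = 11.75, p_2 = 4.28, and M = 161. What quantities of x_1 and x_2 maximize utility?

x_1* = 4.6906, x_2* = 24.7397

This is Cobb-Douglas in (x_1−4, x_2−20): tangency gives 2/7·p_2·(x_2−20) = 5/7·p_1·(x_1−4).
After buying the subsistence bundle (4, 20), a share 2/7 of the remaining income goes to x_1: x_1* = 4 + 2/7·(M − 4p_1 − 20p_2)/p_1.
Discretionary income = 161 − 4·11.75 − 20·4.28 = 28.4; x_1* = 4 + 2/7·28.4/11.75 = 4.6906; x_2* = 20 + 5/7·28.4/4.28 = 24.7397.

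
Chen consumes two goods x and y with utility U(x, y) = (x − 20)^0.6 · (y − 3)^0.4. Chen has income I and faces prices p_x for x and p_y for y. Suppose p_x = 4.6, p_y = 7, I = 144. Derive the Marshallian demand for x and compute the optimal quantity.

x* = 24.0435

This is Cobb-Douglas in (x−20, y−3): tangency gives 0.6·p_y·(y−3) = 0.4·p_x·(x−20).
After buying the subsistence bundle (20, 3), a share 0.6 of the remaining income goes to x: x* = 20 + 0.6·(I − 20p_x − 3p_y)/p_x.
Discretionary income = 144 − 20·4.6 − 3·7 = 31; x* = 20 + 0.6·31/4.6 = 24.0435.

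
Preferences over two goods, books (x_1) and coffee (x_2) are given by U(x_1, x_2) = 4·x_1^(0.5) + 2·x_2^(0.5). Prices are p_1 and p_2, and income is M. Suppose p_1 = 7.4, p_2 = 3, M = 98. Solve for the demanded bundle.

MRS = MU_x_1/MU_x_2 = 2·(x_2/x_1)^(0.5). Set equal to p_1/p_2.
Hence x_2/x_1 = ((1/2)·p_1/p_2)^(1/(0.5)), i.e. raised to the 2 power.
With the ratio pinned down, the budget gives x_1* = M/(p_1 + p_2·(x_2/x_1)) and x_2* = (x_2/x_1)·x_1*.
Numerically x_2/x_1 = 1.521111, so x_1* = 98/(7.4 + 3·1.521111) = 8.1917 and x_2* = 1.521111·8.1917 = 12.4605.

x_1* = 8.1917, x_2* = 12.4605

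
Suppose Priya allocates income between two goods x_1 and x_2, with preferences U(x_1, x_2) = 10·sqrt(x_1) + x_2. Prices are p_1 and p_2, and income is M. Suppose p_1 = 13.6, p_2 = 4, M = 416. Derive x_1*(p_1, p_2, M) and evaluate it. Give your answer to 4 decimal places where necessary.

x_1* = 2.1626

Utility is quasi-linear in x_2; the FOC for x_1 is 5/√x_1 = p_1/p_2.
Solve: √x_1 = 5·p_2/p_1, so x_1*(p_1,p_2) = (5·p_2/p_1)², and x_2* = (M − p_1·x_1*)/p_2.
Plugging in: x_1* = (5·4/13.6)² = 2.1626.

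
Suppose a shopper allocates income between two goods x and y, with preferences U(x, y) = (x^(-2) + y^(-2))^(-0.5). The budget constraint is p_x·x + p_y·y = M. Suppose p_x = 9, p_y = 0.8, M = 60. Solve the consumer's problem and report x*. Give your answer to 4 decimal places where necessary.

x* = 5.5594

Numerically y/x = 2.240702, so x* = 60/(9 + 0.8·2.240702) = 5.5594.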